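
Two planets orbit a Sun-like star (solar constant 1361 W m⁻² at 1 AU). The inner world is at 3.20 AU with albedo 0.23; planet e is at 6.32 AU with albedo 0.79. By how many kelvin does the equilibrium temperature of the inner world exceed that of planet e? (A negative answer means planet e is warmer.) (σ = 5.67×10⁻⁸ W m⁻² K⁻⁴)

ΔT ≈ 70.8 K

T_eq = [S₀(1−A)/(4σd²)]^(1/4), so T ∝ (1−A)^(1/4) / √d.
T₁ = [1361×0.77/(4×5.67×10⁻⁸×3.20²)]^(1/4) = 145.75 K.
T₂ = [1361×0.21/(4×5.67×10⁻⁸×6.32²)]^(1/4) = 74.95 K.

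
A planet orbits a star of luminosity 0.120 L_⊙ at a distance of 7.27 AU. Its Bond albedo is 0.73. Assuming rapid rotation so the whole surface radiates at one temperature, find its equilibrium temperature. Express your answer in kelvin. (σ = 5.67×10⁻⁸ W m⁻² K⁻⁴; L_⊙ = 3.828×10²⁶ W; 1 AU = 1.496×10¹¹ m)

T_eq ≈ 43.8 K

d = 7.27 AU = 1.09×10¹² m.
L = 0.120 × 3.828×10²⁶ = 4.59×10²⁵ W.
Flux: S = L/(4πd²) = 4.59×10²⁵/(4π×(1.09×10¹²)²) = 3.09 W m⁻².
Energy balance: absorbed = emitted ⇒ πR²·S(1−A) = 4πR²·σT_eq⁴, so T_eq⁴ = S(1−A)/(4σ).
T_eq = [3.09 × 0.27 / (4 × 5.67×10⁻⁸)]^(1/4) = (3.68×10⁶)^(1/4) = 43.8 K.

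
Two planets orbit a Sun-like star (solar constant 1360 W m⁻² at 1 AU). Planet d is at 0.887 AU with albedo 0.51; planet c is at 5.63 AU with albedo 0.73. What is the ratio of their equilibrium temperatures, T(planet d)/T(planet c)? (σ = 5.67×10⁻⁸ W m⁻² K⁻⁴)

T_eq = [S₀(1−A)/(4σd²)]^(1/4), so T ∝ (1−A)^(1/4) / √d.
T₁ = [1360×0.49/(4×5.67×10⁻⁸×0.887²)]^(1/4) = 247.21 K.
T₂ = [1360×0.27/(4×5.67×10⁻⁸×5.63²)]^(1/4) = 84.54 K.

T₁/T₂ ≈ 2.924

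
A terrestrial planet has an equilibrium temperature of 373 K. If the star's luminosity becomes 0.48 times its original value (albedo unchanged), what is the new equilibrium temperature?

T_eq ∝ L^(1/4) · d^(−1/2).
T′ = 373 × 0.48^(1/4) = 310 K.

T_eq ≈ 310 K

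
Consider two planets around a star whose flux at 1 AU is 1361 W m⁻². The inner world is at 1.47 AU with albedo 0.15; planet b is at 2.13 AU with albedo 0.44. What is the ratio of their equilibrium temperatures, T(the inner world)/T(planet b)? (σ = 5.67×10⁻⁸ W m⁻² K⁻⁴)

T₁/T₂ ≈ 1.336

T_eq = [S₀(1−A)/(4σd²)]^(1/4), so T ∝ (1−A)^(1/4) / √d.
T₁ = [1361×0.85/(4×5.67×10⁻⁸×1.47²)]^(1/4) = 220.42 K.
T₂ = [1361×0.56/(4×5.67×10⁻⁸×2.13²)]^(1/4) = 164.97 K.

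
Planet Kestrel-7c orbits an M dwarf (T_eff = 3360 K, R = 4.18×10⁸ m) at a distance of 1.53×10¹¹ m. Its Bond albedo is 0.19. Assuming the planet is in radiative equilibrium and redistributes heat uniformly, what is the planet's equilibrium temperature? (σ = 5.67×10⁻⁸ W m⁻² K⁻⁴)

L = 4πR_⋆²σT_⋆⁴ = 4π(4.18×10⁸)² × 5.67×10⁻⁸ × (3360)⁴ = 1.59×10²⁵ W.
S = L/(4πd²) = 53.9 W m⁻².
Energy balance: absorbed = emitted ⇒ πR²·S(1−A) = 4πR²·σT_eq⁴, so T_eq⁴ = S(1−A)/(4σ).
T_eq = [53.9 × 0.81 / (4 × 5.67×10⁻⁸)]^(1/4) = (1.93×10⁸)^(1/4) = 118 K.

T_eq ≈ 118 K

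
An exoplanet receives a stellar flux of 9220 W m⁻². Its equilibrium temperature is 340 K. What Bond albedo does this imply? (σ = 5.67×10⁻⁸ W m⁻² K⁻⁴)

From T_eq⁴ = S(1−A)/(4σ): 1−A = 4σT_eq⁴/S.
1−A = 4 × 5.67×10⁻⁸ × (340)⁴ / 9220 = 0.329.

A ≈ 0.67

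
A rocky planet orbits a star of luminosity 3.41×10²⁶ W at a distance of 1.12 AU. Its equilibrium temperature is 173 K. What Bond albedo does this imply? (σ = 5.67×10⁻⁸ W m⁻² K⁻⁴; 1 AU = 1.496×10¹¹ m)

d = 1.12 AU = 1.68×10¹¹ m.
Flux: S = L/(4πd²) = 3.41×10²⁶/(4π×(1.68×10¹¹)²) = 967 W m⁻².
From T_eq⁴ = S(1−A)/(4σ): 1−A = 4σT_eq⁴/S.
1−A = 4 × 5.67×10⁻⁸ × (173)⁴ / 967 = 0.210.

A ≈ 0.79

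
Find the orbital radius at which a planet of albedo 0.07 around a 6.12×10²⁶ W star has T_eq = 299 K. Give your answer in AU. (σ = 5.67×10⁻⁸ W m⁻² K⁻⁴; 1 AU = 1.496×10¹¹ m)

d ≈ 1.06 AU

From T_eq⁴ = L(1−A)/(16πσd²): d = √[L(1−A)/(16πσT_eq⁴)].
d = √[6.12×10²⁶ × 0.93 / (16π × 5.67×10⁻⁸ × (299)⁴)] = 1.58×10¹¹ m = 1.06 AU.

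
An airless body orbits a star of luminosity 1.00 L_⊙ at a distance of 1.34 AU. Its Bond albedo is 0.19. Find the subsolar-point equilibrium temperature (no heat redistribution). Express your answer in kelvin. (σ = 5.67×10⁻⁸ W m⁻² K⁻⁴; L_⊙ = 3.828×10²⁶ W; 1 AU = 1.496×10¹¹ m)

T_ss ≈ 323 K

d = 1.34 AU = 2.00×10¹¹ m.
L = 1.00 × 3.828×10²⁶ = 3.83×10²⁶ W.
Flux: S = L/(4πd²) = 3.83×10²⁶/(4π×(2.00×10¹¹)²) = 758 W m⁻².
At the subsolar point the surface absorbs S(1−A) and emits σT⁴ per unit area — no factor of 4, since only the local patch is in balance.
T = [758 × 0.81 / 5.67×10⁻⁸]^(1/4) = (1.08×10¹⁰)^(1/4) = 323 K.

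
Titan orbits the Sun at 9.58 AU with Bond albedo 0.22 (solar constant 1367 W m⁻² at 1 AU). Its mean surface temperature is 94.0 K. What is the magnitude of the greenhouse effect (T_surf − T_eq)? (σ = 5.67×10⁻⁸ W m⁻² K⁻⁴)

ΔT ≈ 9.4 K

S = 1367/9.58² = 14.89 W m⁻².
T_eq = [S(1−A)/(4σ)]^(1/4) = [14.89×0.78/(4×5.67×10⁻⁸)]^(1/4) = 84.6 K.
ΔT = T_surf − T_eq = 94 − 84.6.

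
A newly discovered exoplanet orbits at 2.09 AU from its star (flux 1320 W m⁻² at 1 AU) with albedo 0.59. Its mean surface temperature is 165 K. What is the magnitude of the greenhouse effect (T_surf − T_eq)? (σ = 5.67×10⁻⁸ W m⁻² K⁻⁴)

S = 1320/2.09² = 302.2 W m⁻².
T_eq = [S(1−A)/(4σ)]^(1/4) = [302.2×0.41/(4×5.67×10⁻⁸)]^(1/4) = 152.9 K.
ΔT = T_surf − T_eq = 165 − 152.9.

ΔT ≈ 12.1 K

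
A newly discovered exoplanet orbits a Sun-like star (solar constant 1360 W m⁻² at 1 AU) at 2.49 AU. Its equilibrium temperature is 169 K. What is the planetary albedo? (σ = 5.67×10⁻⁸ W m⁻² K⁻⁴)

Flux at 2.49 AU: S = 1360/2.49² = 219 W m⁻².
From T_eq⁴ = S(1−A)/(4σ): 1−A = 4σT_eq⁴/S.
1−A = 4 × 5.67×10⁻⁸ × (169)⁴ / 219 = 0.843.

A ≈ 0.16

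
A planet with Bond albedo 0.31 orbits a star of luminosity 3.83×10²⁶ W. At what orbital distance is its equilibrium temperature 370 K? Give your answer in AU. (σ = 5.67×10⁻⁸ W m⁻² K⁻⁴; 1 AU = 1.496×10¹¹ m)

d ≈ 0.470 AU

From T_eq⁴ = L(1−A)/(16πσd²): d = √[L(1−A)/(16πσT_eq⁴)].
d = √[3.83×10²⁶ × 0.69 / (16π × 5.67×10⁻⁸ × (370)⁴)] = 7.03×10¹⁰ m = 0.470 AU.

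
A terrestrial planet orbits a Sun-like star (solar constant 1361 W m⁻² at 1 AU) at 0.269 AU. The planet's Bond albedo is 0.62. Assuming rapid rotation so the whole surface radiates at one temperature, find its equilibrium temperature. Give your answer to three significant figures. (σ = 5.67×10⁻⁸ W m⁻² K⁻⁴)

T_eq ≈ 421 K

Flux at 0.269 AU: S = 1361/0.269² = 1.88×10⁴ W m⁻².
Energy balance: absorbed = emitted ⇒ πR²·S(1−A) = 4πR²·σT_eq⁴, so T_eq⁴ = S(1−A)/(4σ).
T_eq = [1.88×10⁴ × 0.38 / (4 × 5.67×10⁻⁸)]^(1/4) = (3.15×10¹⁰)^(1/4) = 421 K.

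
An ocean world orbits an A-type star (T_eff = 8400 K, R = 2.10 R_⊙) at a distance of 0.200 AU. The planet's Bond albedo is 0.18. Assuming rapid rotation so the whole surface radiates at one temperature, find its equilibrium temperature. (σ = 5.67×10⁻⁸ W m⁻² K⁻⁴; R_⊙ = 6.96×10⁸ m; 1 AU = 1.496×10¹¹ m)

T_eq ≈ 1250 K

R_⋆ = 2.10 × 6.96×10⁸ = 1.46×10⁹ m.
d = 0.200 AU = 2.99×10¹⁰ m.
L = 4πR_⋆²σT_⋆⁴ = 4π(1.46×10⁹)² × 5.67×10⁻⁸ × (8400)⁴ = 7.58×10²⁷ W.
S = L/(4πd²) = 6.74×10⁵ W m⁻².
Energy balance: absorbed = emitted ⇒ πR²·S(1−A) = 4πR²·σT_eq⁴, so T_eq⁴ = S(1−A)/(4σ).
T_eq = [6.74×10⁵ × 0.82 / (4 × 5.67×10⁻⁸)]^(1/4) = (2.44×10¹²)^(1/4) = 1250 K.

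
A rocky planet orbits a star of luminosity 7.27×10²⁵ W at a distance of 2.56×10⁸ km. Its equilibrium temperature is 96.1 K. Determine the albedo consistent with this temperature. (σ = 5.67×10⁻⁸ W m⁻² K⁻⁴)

A ≈ 0.78

d = 2.56×10⁸ km = 2.56×10¹¹ m.
Flux: S = L/(4πd²) = 7.27×10²⁵/(4π×(2.56×10¹¹)²) = 88.3 W m⁻².
From T_eq⁴ = S(1−A)/(4σ): 1−A = 4σT_eq⁴/S.
1−A = 4 × 5.67×10⁻⁸ × (96.1)⁴ / 88.3 = 0.219.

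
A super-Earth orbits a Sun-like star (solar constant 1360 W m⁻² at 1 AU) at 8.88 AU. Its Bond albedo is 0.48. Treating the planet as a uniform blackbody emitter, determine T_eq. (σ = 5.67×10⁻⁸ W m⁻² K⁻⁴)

T_eq ≈ 79.3 K

Flux at 8.88 AU: S = 1360/8.88² = 17.2 W m⁻².
Energy balance: absorbed = emitted ⇒ πR²·S(1−A) = 4πR²·σT_eq⁴, so T_eq⁴ = S(1−A)/(4σ).
T_eq = [17.2 × 0.52 / (4 × 5.67×10⁻⁸)]^(1/4) = (3.95×10⁷)^(1/4) = 79.3 K.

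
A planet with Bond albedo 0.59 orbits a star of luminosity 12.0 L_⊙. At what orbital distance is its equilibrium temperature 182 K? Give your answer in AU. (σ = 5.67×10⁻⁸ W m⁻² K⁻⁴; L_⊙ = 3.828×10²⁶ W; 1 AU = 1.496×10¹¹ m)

d ≈ 5.19 AU

L = 12.0 × 3.828×10²⁶ = 4.59×10²⁷ W.
From T_eq⁴ = L(1−A)/(16πσd²): d = √[L(1−A)/(16πσT_eq⁴)].
d = √[4.59×10²⁷ × 0.41 / (16π × 5.67×10⁻⁸ × (182)⁴)] = 7.76×10¹¹ m = 5.19 AU.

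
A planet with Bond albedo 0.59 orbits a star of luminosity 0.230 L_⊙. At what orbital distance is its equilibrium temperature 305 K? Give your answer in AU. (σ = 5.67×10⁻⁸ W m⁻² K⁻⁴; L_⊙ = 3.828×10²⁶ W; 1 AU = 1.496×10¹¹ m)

L = 0.230 × 3.828×10²⁶ = 8.80×10²⁵ W.
From T_eq⁴ = L(1−A)/(16πσd²): d = √[L(1−A)/(16πσT_eq⁴)].
d = √[8.80×10²⁵ × 0.41 / (16π × 5.67×10⁻⁸ × (305)⁴)] = 3.83×10¹⁰ m = 0.256 AU.

d ≈ 0.256 AU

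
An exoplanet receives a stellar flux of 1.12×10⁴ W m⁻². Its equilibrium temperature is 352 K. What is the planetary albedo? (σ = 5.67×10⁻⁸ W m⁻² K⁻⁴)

From T_eq⁴ = S(1−A)/(4σ): 1−A = 4σT_eq⁴/S.
1−A = 4 × 5.67×10⁻⁸ × (352)⁴ / 1.12×10⁴ = 0.311.

A ≈ 0.69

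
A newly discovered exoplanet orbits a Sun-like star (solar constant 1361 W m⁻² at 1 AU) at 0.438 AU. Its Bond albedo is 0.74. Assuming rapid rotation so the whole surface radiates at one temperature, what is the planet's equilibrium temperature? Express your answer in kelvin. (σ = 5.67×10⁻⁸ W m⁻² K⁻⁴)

Flux at 0.438 AU: S = 1361/0.438² = 7090 W m⁻².
Energy balance: absorbed = emitted ⇒ πR²·S(1−A) = 4πR²·σT_eq⁴, so T_eq⁴ = S(1−A)/(4σ).
T_eq = [7090 × 0.26 / (4 × 5.67×10⁻⁸)]^(1/4) = (8.13×10⁹)^(1/4) = 300 K.

T_eq ≈ 300 K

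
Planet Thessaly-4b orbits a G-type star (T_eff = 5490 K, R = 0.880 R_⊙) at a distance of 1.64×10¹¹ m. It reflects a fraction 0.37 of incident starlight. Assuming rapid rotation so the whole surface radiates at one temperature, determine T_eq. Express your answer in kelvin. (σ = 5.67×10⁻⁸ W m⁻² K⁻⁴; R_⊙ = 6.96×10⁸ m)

T_eq ≈ 211 K

R_⋆ = 0.880 × 6.96×10⁸ = 6.12×10⁸ m.
L = 4πR_⋆²σT_⋆⁴ = 4π(6.12×10⁸)² × 5.67×10⁻⁸ × (5490)⁴ = 2.43×10²⁶ W.
S = L/(4πd²) = 718 W m⁻².
Energy balance: absorbed = emitted ⇒ πR²·S(1−A) = 4πR²·σT_eq⁴, so T_eq⁴ = S(1−A)/(4σ).
T_eq = [718 × 0.63 / (4 × 5.67×10⁻⁸)]^(1/4) = (2.00×10⁹)^(1/4) = 211 K.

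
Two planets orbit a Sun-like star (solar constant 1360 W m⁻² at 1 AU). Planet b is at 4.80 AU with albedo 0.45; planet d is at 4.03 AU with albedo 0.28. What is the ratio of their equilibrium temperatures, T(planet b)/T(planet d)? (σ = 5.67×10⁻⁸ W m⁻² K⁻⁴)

T_eq = [S₀(1−A)/(4σd²)]^(1/4), so T ∝ (1−A)^(1/4) / √d.
T₁ = [1360×0.55/(4×5.67×10⁻⁸×4.80²)]^(1/4) = 109.38 K.
T₂ = [1360×0.72/(4×5.67×10⁻⁸×4.03²)]^(1/4) = 127.69 K.

T₁/T₂ ≈ 0.857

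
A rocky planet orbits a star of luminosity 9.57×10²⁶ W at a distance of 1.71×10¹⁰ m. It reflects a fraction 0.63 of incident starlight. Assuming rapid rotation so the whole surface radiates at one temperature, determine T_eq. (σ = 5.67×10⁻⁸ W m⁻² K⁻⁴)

Flux: S = L/(4πd²) = 9.57×10²⁶/(4π×(1.71×10¹⁰)²) = 2.60×10⁵ W m⁻².
Energy balance: absorbed = emitted ⇒ πR²·S(1−A) = 4πR²·σT_eq⁴, so T_eq⁴ = S(1−A)/(4σ).
T_eq = [2.60×10⁵ × 0.37 / (4 × 5.67×10⁻⁸)]^(1/4) = (4.25×10¹¹)^(1/4) = 807 K.

T_eq ≈ 807 K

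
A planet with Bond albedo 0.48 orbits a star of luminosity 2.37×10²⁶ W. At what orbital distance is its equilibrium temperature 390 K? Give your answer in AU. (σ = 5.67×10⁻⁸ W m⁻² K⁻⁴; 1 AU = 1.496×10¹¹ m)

From T_eq⁴ = L(1−A)/(16πσd²): d = √[L(1−A)/(16πσT_eq⁴)].
d = √[2.37×10²⁶ × 0.52 / (16π × 5.67×10⁻⁸ × (390)⁴)] = 4.32×10¹⁰ m = 0.289 AU.

d ≈ 0.289 AU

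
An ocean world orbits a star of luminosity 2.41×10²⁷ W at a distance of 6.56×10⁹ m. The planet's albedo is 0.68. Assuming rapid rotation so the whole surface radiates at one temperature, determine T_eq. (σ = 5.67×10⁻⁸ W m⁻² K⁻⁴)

Flux: S = L/(4πd²) = 2.41×10²⁷/(4π×(6.56×10⁹)²) = 4.46×10⁶ W m⁻².
Energy balance: absorbed = emitted ⇒ πR²·S(1−A) = 4πR²·σT_eq⁴, so T_eq⁴ = S(1−A)/(4σ).
T_eq = [4.46×10⁶ × 0.32 / (4 × 5.67×10⁻⁸)]^(1/4) = (6.29×10¹²)^(1/4) = 1580 K.

T_eq ≈ 1580 K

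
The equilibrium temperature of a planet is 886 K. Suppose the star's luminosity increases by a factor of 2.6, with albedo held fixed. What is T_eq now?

T_eq ∝ L^(1/4) · d^(−1/2).
T′ = 886 × 2.6^(1/4) = 1130 K.

T_eq ≈ 1130 K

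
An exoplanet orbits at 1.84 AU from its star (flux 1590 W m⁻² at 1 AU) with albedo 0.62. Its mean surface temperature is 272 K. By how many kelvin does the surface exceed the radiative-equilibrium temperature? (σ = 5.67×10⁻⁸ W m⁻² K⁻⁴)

S = 1590/1.84² = 469.6 W m⁻².
T_eq = [S(1−A)/(4σ)]^(1/4) = [469.6×0.38/(4×5.67×10⁻⁸)]^(1/4) = 167.5 K.
ΔT = T_surf − T_eq = 272 − 167.5.

ΔT ≈ 104.5 K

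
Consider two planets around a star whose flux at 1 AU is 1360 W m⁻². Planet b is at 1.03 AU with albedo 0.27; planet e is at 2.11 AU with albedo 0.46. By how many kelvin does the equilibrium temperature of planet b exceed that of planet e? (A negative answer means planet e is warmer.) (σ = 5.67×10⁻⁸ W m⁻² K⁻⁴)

ΔT ≈ 89.2 K

T_eq = [S₀(1−A)/(4σd²)]^(1/4), so T ∝ (1−A)^(1/4) / √d.
T₁ = [1360×0.73/(4×5.67×10⁻⁸×1.03²)]^(1/4) = 253.45 K.
T₂ = [1360×0.54/(4×5.67×10⁻⁸×2.11²)]^(1/4) = 164.22 K.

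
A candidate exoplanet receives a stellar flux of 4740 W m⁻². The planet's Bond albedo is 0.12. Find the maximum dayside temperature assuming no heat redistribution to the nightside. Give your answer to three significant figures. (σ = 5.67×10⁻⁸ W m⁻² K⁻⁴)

With no redistribution each surface element balances locally: S(1−A) = σT⁴.
T = [4740 × 0.88 / 5.67×10⁻⁸]^(1/4) = (7.36×10¹⁰)^(1/4) = 521 K.

T_ss ≈ 521 K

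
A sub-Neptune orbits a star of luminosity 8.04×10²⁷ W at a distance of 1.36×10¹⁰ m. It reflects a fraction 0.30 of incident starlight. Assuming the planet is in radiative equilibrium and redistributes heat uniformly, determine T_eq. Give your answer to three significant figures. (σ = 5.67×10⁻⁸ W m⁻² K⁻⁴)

T_eq ≈ 1810 K

Flux: S = L/(4πd²) = 8.04×10²⁷/(4π×(1.36×10¹⁰)²) = 3.46×10⁶ W m⁻².
Energy balance: absorbed = emitted ⇒ πR²·S(1−A) = 4πR²·σT_eq⁴, so T_eq⁴ = S(1−A)/(4σ).
T_eq = [3.46×10⁶ × 0.70 / (4 × 5.67×10⁻⁸)]^(1/4) = (1.07×10¹³)^(1/4) = 1810 K.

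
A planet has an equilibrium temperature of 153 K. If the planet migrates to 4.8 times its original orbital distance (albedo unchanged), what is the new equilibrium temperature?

T_eq ≈ 69.8 K

T_eq ∝ L^(1/4) · d^(−1/2).
T′ = 153 / 4.8^(1/2) = 69.8 K.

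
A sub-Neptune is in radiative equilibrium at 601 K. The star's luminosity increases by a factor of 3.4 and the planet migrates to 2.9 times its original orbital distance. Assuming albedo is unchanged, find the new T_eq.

T_eq ∝ L^(1/4) · d^(−1/2).
T′ = 601 × 3.4^(1/4) / 2.9^(1/2) = 479 K.

T_eq ≈ 479 K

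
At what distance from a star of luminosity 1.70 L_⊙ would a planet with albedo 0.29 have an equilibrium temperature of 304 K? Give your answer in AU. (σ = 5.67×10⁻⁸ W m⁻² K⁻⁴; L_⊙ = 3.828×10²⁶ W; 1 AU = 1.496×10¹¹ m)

d ≈ 0.921 AU

L = 1.70 × 3.828×10²⁶ = 6.51×10²⁶ W.
From T_eq⁴ = L(1−A)/(16πσd²): d = √[L(1−A)/(16πσT_eq⁴)].
d = √[6.51×10²⁶ × 0.71 / (16π × 5.67×10⁻⁸ × (304)⁴)] = 1.38×10¹¹ m = 0.921 AU.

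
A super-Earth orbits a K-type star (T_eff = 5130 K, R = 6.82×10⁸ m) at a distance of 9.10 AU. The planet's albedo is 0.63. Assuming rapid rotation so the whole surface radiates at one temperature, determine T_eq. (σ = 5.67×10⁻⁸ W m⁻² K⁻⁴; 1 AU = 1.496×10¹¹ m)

d = 9.10 AU = 1.36×10¹² m.
L = 4πR_⋆²σT_⋆⁴ = 4π(6.82×10⁸)² × 5.67×10⁻⁸ × (5130)⁴ = 2.30×10²⁶ W.
S = L/(4πd²) = 9.86 W m⁻².
Energy balance: absorbed = emitted ⇒ πR²·S(1−A) = 4πR²·σT_eq⁴, so T_eq⁴ = S(1−A)/(4σ).
T_eq = [9.86 × 0.37 / (4 × 5.67×10⁻⁸)]^(1/4) = (1.61×10⁷)^(1/4) = 63.3 K.

T_eq ≈ 63.3 K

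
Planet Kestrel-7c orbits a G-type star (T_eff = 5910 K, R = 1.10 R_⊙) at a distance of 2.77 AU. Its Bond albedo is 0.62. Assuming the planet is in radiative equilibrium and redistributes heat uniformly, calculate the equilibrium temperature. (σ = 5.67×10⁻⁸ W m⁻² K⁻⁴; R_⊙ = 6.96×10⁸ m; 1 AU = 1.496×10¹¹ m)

R_⋆ = 1.10 × 6.96×10⁸ = 7.66×10⁸ m.
d = 2.77 AU = 4.14×10¹¹ m.
L = 4πR_⋆²σT_⋆⁴ = 4π(7.66×10⁸)² × 5.67×10⁻⁸ × (5910)⁴ = 5.10×10²⁶ W.
S = L/(4πd²) = 236 W m⁻².
Energy balance: absorbed = emitted ⇒ πR²·S(1−A) = 4πR²·σT_eq⁴, so T_eq⁴ = S(1−A)/(4σ).
T_eq = [236 × 0.38 / (4 × 5.67×10⁻⁸)]^(1/4) = (3.96×10⁸)^(1/4) = 141 K.

T_eq ≈ 141 K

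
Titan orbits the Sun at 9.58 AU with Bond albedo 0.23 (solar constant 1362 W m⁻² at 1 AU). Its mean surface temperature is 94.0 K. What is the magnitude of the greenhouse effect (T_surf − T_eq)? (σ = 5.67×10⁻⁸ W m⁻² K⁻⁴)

ΔT ≈ 9.7 K

S = 1362/9.58² = 14.84 W m⁻².
T_eq = [S(1−A)/(4σ)]^(1/4) = [14.84×0.77/(4×5.67×10⁻⁸)]^(1/4) = 84.3 K.
ΔT = T_surf − T_eq = 94 − 84.3.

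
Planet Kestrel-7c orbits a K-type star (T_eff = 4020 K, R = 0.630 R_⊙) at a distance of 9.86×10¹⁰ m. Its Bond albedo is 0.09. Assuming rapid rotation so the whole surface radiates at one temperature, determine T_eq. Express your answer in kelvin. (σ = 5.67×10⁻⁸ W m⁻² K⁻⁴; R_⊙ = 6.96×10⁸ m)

T_eq ≈ 185 K

R_⋆ = 0.630 × 6.96×10⁸ = 4.38×10⁸ m.
L = 4πR_⋆²σT_⋆⁴ = 4π(4.38×10⁸)² × 5.67×10⁻⁸ × (4020)⁴ = 3.58×10²⁵ W.
S = L/(4πd²) = 293 W m⁻².
Energy balance: absorbed = emitted ⇒ πR²·S(1−A) = 4πR²·σT_eq⁴, so T_eq⁴ = S(1−A)/(4σ).
T_eq = [293 × 0.91 / (4 × 5.67×10⁻⁸)]^(1/4) = (1.17×10⁹)^(1/4) = 185 K.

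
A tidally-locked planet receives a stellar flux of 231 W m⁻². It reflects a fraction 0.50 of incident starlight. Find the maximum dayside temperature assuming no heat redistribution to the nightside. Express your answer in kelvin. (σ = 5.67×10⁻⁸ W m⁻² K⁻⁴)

T_ss ≈ 212 K

With no redistribution each surface element balances locally: S(1−A) = σT⁴.
T = [231 × 0.50 / 5.67×10⁻⁸]^(1/4) = (2.04×10⁹)^(1/4) = 212 K.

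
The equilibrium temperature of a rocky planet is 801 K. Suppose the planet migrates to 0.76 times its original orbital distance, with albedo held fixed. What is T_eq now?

T_eq ≈ 919 K

T_eq ∝ L^(1/4) · d^(−1/2).
T′ = 801 / 0.76^(1/2) = 919 K.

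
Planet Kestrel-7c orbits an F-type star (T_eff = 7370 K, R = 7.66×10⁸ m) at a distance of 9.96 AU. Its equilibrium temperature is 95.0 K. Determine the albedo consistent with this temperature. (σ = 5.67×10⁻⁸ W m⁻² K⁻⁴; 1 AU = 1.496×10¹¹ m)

d = 9.96 AU = 1.49×10¹² m.
L = 4πR_⋆²σT_⋆⁴ = 4π(7.66×10⁸)² × 5.67×10⁻⁸ × (7370)⁴ = 1.23×10²⁷ W.
S = L/(4πd²) = 44.2 W m⁻².
From T_eq⁴ = S(1−A)/(4σ): 1−A = 4σT_eq⁴/S.
1−A = 4 × 5.67×10⁻⁸ × (95.0)⁴ / 44.2 = 0.418.

A ≈ 0.58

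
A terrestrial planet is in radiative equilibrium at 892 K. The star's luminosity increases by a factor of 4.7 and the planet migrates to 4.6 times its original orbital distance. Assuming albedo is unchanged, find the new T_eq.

T_eq ≈ 612 K

T_eq ∝ L^(1/4) · d^(−1/2).
T′ = 892 × 4.7^(1/4) / 4.6^(1/2) = 612 K.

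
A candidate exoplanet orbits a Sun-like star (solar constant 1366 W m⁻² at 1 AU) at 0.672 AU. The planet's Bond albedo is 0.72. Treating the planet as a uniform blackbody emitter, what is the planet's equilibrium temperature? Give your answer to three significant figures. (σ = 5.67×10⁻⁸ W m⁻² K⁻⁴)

Flux at 0.672 AU: S = 1366/0.672² = 3020 W m⁻².
Energy balance: absorbed = emitted ⇒ πR²·S(1−A) = 4πR²·σT_eq⁴, so T_eq⁴ = S(1−A)/(4σ).
T_eq = [3020 × 0.28 / (4 × 5.67×10⁻⁸)]^(1/4) = (3.73×10⁹)^(1/4) = 247 K.

T_eq ≈ 247 K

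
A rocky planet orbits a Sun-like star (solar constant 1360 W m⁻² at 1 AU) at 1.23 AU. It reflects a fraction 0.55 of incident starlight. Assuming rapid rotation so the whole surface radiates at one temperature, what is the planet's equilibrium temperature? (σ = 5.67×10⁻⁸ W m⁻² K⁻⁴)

T_eq ≈ 206 K

Flux at 1.23 AU: S = 1360/1.23² = 899 W m⁻².
Energy balance: absorbed = emitted ⇒ πR²·S(1−A) = 4πR²·σT_eq⁴, so T_eq⁴ = S(1−A)/(4σ).
T_eq = [899 × 0.45 / (4 × 5.67×10⁻⁸)]^(1/4) = (1.78×10⁹)^(1/4) = 206 K.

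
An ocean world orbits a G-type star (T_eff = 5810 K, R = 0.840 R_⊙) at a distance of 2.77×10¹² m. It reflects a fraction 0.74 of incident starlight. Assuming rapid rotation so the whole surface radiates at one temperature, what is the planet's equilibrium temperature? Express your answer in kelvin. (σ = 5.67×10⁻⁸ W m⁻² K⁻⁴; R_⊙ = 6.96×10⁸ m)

R_⋆ = 0.840 × 6.96×10⁸ = 5.85×10⁸ m.
L = 4πR_⋆²σT_⋆⁴ = 4π(5.85×10⁸)² × 5.67×10⁻⁸ × (5810)⁴ = 2.78×10²⁶ W.
S = L/(4πd²) = 2.88 W m⁻².
Energy balance: absorbed = emitted ⇒ πR²·S(1−A) = 4πR²·σT_eq⁴, so T_eq⁴ = S(1−A)/(4σ).
T_eq = [2.88 × 0.26 / (4 × 5.67×10⁻⁸)]^(1/4) = (3.30×10⁶)^(1/4) = 42.6 K.

T_eq ≈ 42.6 K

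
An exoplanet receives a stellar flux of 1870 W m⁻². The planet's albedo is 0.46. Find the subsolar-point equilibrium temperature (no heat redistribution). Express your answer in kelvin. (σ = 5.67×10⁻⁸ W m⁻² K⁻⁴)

At the subsolar point the surface absorbs S(1−A) and emits σT⁴ per unit area — no factor of 4, since only the local patch is in balance.
T = [1870 × 0.54 / 5.67×10⁻⁸]^(1/4) = (1.78×10¹⁰)^(1/4) = 365 K.

T_ss ≈ 365 K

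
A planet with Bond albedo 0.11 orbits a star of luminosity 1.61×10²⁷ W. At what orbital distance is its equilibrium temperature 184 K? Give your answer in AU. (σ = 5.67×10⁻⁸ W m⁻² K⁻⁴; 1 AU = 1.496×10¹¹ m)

d ≈ 4.43 AU

From T_eq⁴ = L(1−A)/(16πσd²): d = √[L(1−A)/(16πσT_eq⁴)].
d = √[1.61×10²⁷ × 0.89 / (16π × 5.67×10⁻⁸ × (184)⁴)] = 6.62×10¹¹ m = 4.43 AU.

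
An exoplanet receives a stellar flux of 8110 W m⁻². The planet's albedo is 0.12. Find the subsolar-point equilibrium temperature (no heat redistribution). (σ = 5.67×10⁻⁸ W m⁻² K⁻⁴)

At the subsolar point the surface absorbs S(1−A) and emits σT⁴ per unit area — no factor of 4, since only the local patch is in balance.
T = [8110 × 0.88 / 5.67×10⁻⁸]^(1/4) = (1.26×10¹¹)^(1/4) = 596 K.

T_ss ≈ 596 K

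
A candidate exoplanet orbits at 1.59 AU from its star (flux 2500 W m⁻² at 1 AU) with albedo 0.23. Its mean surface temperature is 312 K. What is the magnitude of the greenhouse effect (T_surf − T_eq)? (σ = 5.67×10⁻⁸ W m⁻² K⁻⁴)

ΔT ≈ 71.3 K

S = 2500/1.59² = 988.9 W m⁻².
T_eq = [S(1−A)/(4σ)]^(1/4) = [988.9×0.77/(4×5.67×10⁻⁸)]^(1/4) = 240.7 K.
ΔT = T_surf − T_eq = 312 − 240.7.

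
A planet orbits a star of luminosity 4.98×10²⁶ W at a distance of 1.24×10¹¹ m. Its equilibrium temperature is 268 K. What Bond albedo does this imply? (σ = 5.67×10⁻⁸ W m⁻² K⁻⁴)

A ≈ 0.55

Flux: S = L/(4πd²) = 4.98×10²⁶/(4π×(1.24×10¹¹)²) = 2580 W m⁻².
From T_eq⁴ = S(1−A)/(4σ): 1−A = 4σT_eq⁴/S.
1−A = 4 × 5.67×10⁻⁸ × (268)⁴ / 2580 = 0.454.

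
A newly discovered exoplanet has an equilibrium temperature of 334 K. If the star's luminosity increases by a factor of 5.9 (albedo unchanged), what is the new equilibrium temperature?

T_eq ∝ L^(1/4) · d^(−1/2).
T′ = 334 × 5.9^(1/4) = 521 K.

T_eq ≈ 521 K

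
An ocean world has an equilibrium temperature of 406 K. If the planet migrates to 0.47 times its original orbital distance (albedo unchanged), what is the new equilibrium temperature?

T_eq ≈ 592 K

T_eq ∝ L^(1/4) · d^(−1/2).
T′ = 406 / 0.47^(1/2) = 592 K.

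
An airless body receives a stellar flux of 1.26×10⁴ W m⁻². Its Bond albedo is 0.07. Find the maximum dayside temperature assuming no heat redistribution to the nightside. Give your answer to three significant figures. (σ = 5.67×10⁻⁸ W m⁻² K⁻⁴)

T_ss ≈ 674 K

With no redistribution each surface element balances locally: S(1−A) = σT⁴.
T = [1.26×10⁴ × 0.93 / 5.67×10⁻⁸]^(1/4) = (2.07×10¹¹)^(1/4) = 674 K.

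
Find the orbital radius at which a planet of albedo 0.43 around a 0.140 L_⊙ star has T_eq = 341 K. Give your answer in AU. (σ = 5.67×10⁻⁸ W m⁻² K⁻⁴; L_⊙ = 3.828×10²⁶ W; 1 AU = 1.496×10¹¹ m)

L = 0.140 × 3.828×10²⁶ = 5.36×10²⁵ W.
From T_eq⁴ = L(1−A)/(16πσd²): d = √[L(1−A)/(16πσT_eq⁴)].
d = √[5.36×10²⁵ × 0.57 / (16π × 5.67×10⁻⁸ × (341)⁴)] = 2.82×10¹⁰ m = 0.188 AU.

d ≈ 0.188 AU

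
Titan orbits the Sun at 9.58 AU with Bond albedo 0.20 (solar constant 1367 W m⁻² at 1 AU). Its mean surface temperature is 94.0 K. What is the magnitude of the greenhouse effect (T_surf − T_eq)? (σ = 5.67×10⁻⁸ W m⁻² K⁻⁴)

S = 1367/9.58² = 14.89 W m⁻².
T_eq = [S(1−A)/(4σ)]^(1/4) = [14.89×0.80/(4×5.67×10⁻⁸)]^(1/4) = 85.1 K.
ΔT = T_surf − T_eq = 94 − 85.1.

ΔT ≈ 8.9 K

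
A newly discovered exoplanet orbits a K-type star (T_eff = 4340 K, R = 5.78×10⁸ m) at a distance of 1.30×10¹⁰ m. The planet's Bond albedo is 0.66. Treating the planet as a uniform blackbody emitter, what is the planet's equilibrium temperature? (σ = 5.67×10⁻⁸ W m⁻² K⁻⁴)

L = 4πR_⋆²σT_⋆⁴ = 4π(5.78×10⁸)² × 5.67×10⁻⁸ × (4340)⁴ = 8.45×10²⁵ W.
S = L/(4πd²) = 3.98×10⁴ W m⁻².
Energy balance: absorbed = emitted ⇒ πR²·S(1−A) = 4πR²·σT_eq⁴, so T_eq⁴ = S(1−A)/(4σ).
T_eq = [3.98×10⁴ × 0.34 / (4 × 5.67×10⁻⁸)]^(1/4) = (5.96×10¹⁰)^(1/4) = 494 K.

T_eq ≈ 494 K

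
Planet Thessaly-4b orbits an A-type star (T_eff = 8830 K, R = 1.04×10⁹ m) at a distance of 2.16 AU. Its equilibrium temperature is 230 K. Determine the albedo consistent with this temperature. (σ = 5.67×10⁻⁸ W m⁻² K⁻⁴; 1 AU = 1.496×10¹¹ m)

d = 2.16 AU = 3.23×10¹¹ m.
L = 4πR_⋆²σT_⋆⁴ = 4π(1.04×10⁹)² × 5.67×10⁻⁸ × (8830)⁴ = 4.68×10²⁷ W.
S = L/(4πd²) = 3570 W m⁻².
From T_eq⁴ = S(1−A)/(4σ): 1−A = 4σT_eq⁴/S.
1−A = 4 × 5.67×10⁻⁸ × (230)⁴ / 3570 = 0.178.

A ≈ 0.82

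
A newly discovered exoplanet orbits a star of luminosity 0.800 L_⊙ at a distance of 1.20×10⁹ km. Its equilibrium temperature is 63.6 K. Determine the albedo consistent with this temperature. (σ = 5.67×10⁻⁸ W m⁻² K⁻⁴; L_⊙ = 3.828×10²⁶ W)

d = 1.20×10⁹ km = 1.20×10¹² m.
L = 0.800 × 3.828×10²⁶ = 3.06×10²⁶ W.
Flux: S = L/(4πd²) = 3.06×10²⁶/(4π×(1.20×10¹²)²) = 16.9 W m⁻².
From T_eq⁴ = S(1−A)/(4σ): 1−A = 4σT_eq⁴/S.
1−A = 4 × 5.67×10⁻⁸ × (63.6)⁴ / 16.9 = 0.219.

A ≈ 0.78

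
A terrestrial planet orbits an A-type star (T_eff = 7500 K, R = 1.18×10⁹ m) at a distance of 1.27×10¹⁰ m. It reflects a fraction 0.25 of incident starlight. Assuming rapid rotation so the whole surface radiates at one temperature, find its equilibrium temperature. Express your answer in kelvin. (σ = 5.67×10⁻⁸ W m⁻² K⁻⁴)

T_eq ≈ 1500 K

L = 4πR_⋆²σT_⋆⁴ = 4π(1.18×10⁹)² × 5.67×10⁻⁸ × (7500)⁴ = 3.14×10²⁷ W.
S = L/(4πd²) = 1.55×10⁶ W m⁻².
Energy balance: absorbed = emitted ⇒ πR²·S(1−A) = 4πR²·σT_eq⁴, so T_eq⁴ = S(1−A)/(4σ).
T_eq = [1.55×10⁶ × 0.75 / (4 × 5.67×10⁻⁸)]^(1/4) = (5.12×10¹²)^(1/4) = 1500 K.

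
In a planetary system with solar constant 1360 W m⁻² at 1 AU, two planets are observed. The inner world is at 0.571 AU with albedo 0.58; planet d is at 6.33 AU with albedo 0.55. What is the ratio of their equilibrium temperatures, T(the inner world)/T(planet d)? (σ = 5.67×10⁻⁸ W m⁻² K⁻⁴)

T_eq = [S₀(1−A)/(4σd²)]^(1/4), so T ∝ (1−A)^(1/4) / √d.
T₁ = [1360×0.42/(4×5.67×10⁻⁸×0.571²)]^(1/4) = 296.46 K.
T₂ = [1360×0.45/(4×5.67×10⁻⁸×6.33²)]^(1/4) = 90.59 K.

T₁/T₂ ≈ 3.273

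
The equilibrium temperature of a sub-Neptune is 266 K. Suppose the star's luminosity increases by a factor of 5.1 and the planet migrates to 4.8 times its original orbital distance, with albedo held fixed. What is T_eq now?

T_eq ≈ 182 K

T_eq ∝ L^(1/4) · d^(−1/2).
T′ = 266 × 5.1^(1/4) / 4.8^(1/2) = 182 K.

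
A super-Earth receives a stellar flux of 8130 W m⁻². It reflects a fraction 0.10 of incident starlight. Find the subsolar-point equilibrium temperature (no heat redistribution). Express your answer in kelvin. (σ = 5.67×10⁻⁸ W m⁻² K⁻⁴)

T_ss ≈ 599 K

At the subsolar point the surface absorbs S(1−A) and emits σT⁴ per unit area — no factor of 4, since only the local patch is in balance.
T = [8130 × 0.90 / 5.67×10⁻⁸]^(1/4) = (1.29×10¹¹)^(1/4) = 599 K.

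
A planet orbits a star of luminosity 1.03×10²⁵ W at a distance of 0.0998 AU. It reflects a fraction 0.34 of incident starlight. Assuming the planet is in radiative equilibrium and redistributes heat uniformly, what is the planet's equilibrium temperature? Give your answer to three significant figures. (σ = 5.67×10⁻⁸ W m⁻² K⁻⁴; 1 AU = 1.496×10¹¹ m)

T_eq ≈ 322 K

d = 0.0998 AU = 1.49×10¹⁰ m.
Flux: S = L/(4πd²) = 1.03×10²⁵/(4π×(1.49×10¹⁰)²) = 3680 W m⁻².
Energy balance: absorbed = emitted ⇒ πR²·S(1−A) = 4πR²·σT_eq⁴, so T_eq⁴ = S(1−A)/(4σ).
T_eq = [3680 × 0.66 / (4 × 5.67×10⁻⁸)]^(1/4) = (1.07×10¹⁰)^(1/4) = 322 K.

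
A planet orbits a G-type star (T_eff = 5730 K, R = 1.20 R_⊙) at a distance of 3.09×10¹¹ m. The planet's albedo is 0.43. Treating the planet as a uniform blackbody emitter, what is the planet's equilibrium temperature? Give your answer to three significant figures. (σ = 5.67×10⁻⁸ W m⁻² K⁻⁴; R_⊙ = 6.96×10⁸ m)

T_eq ≈ 183 K

R_⋆ = 1.20 × 6.96×10⁸ = 8.35×10⁸ m.
L = 4πR_⋆²σT_⋆⁴ = 4π(8.35×10⁸)² × 5.67×10⁻⁸ × (5730)⁴ = 5.36×10²⁶ W.
S = L/(4πd²) = 447 W m⁻².
Energy balance: absorbed = emitted ⇒ πR²·S(1−A) = 4πR²·σT_eq⁴, so T_eq⁴ = S(1−A)/(4σ).
T_eq = [447 × 0.57 / (4 × 5.67×10⁻⁸)]^(1/4) = (1.12×10⁹)^(1/4) = 183 K.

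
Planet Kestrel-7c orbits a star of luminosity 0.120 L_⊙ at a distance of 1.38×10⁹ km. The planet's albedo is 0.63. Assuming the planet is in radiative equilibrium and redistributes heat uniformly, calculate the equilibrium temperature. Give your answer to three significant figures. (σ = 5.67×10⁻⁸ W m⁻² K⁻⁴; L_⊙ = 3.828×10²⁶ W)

d = 1.38×10⁹ km = 1.38×10¹² m.
L = 0.120 × 3.828×10²⁶ = 4.59×10²⁵ W.
Flux: S = L/(4πd²) = 4.59×10²⁵/(4π×(1.38×10¹²)²) = 1.92 W m⁻².
Energy balance: absorbed = emitted ⇒ πR²·S(1−A) = 4πR²·σT_eq⁴, so T_eq⁴ = S(1−A)/(4σ).
T_eq = [1.92 × 0.37 / (4 × 5.67×10⁻⁸)]^(1/4) = (3.13×10⁶)^(1/4) = 42.1 K.

T_eq ≈ 42.1 K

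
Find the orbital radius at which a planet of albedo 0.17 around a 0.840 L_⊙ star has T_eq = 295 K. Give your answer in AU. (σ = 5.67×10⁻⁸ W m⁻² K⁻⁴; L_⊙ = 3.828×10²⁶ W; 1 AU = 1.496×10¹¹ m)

L = 0.840 × 3.828×10²⁶ = 3.22×10²⁶ W.
From T_eq⁴ = L(1−A)/(16πσd²): d = √[L(1−A)/(16πσT_eq⁴)].
d = √[3.22×10²⁶ × 0.83 / (16π × 5.67×10⁻⁸ × (295)⁴)] = 1.11×10¹¹ m = 0.743 AU.

d ≈ 0.743 AU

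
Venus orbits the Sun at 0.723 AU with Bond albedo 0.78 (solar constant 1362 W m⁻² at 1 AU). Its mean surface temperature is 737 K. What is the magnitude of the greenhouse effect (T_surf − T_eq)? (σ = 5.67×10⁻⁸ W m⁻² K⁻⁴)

ΔT ≈ 512.8 K

S = 1362/0.723² = 2606 W m⁻².
T_eq = [S(1−A)/(4σ)]^(1/4) = [2606×0.22/(4×5.67×10⁻⁸)]^(1/4) = 224.2 K.
ΔT = T_surf − T_eq = 737 − 224.2.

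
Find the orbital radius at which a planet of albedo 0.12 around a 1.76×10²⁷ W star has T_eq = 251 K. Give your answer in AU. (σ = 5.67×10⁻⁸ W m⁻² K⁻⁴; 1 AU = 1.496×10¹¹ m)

From T_eq⁴ = L(1−A)/(16πσd²): d = √[L(1−A)/(16πσT_eq⁴)].
d = √[1.76×10²⁷ × 0.88 / (16π × 5.67×10⁻⁸ × (251)⁴)] = 3.70×10¹¹ m = 2.47 AU.

d ≈ 2.47 AU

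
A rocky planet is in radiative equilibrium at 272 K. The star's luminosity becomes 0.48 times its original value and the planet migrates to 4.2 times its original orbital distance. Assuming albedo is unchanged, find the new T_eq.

T_eq ≈ 110 K

T_eq ∝ L^(1/4) · d^(−1/2).
T′ = 272 × 0.48^(1/4) / 4.2^(1/2) = 110 K.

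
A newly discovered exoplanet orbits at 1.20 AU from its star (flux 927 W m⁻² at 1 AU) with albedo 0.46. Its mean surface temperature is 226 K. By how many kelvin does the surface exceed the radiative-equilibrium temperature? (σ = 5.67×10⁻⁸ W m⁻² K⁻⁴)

ΔT ≈ 28.1 K

S = 927/1.20² = 643.8 W m⁻².
T_eq = [S(1−A)/(4σ)]^(1/4) = [643.8×0.54/(4×5.67×10⁻⁸)]^(1/4) = 197.9 K.
ΔT = T_surf − T_eq = 226 − 197.9.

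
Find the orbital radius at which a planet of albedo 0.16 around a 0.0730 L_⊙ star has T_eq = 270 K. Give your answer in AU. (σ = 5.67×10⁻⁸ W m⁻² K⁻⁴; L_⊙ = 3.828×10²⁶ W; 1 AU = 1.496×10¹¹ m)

L = 0.0730 × 3.828×10²⁶ = 2.79×10²⁵ W.
From T_eq⁴ = L(1−A)/(16πσd²): d = √[L(1−A)/(16πσT_eq⁴)].
d = √[2.79×10²⁵ × 0.84 / (16π × 5.67×10⁻⁸ × (270)⁴)] = 3.94×10¹⁰ m = 0.263 AU.

d ≈ 0.263 AU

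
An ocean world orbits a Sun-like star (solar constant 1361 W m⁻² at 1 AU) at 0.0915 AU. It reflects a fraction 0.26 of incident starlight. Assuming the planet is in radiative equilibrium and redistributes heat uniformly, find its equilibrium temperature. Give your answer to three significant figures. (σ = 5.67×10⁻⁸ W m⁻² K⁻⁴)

Flux at 0.0915 AU: S = 1361/0.0915² = 1.63×10⁵ W m⁻².
Energy balance: absorbed = emitted ⇒ πR²·S(1−A) = 4πR²·σT_eq⁴, so T_eq⁴ = S(1−A)/(4σ).
T_eq = [1.63×10⁵ × 0.74 / (4 × 5.67×10⁻⁸)]^(1/4) = (5.30×10¹¹)^(1/4) = 853 K.

T_eq ≈ 853 K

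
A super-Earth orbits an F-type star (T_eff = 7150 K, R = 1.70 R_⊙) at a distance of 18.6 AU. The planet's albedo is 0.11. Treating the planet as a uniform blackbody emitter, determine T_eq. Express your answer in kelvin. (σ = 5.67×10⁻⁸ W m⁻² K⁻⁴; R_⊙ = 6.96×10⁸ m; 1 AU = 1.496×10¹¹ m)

T_eq ≈ 101 K

R_⋆ = 1.70 × 6.96×10⁸ = 1.18×10⁹ m.
d = 18.6 AU = 2.78×10¹² m.
L = 4πR_⋆²σT_⋆⁴ = 4π(1.18×10⁹)² × 5.67×10⁻⁸ × (7150)⁴ = 2.61×10²⁷ W.
S = L/(4πd²) = 26.8 W m⁻².
Energy balance: absorbed = emitted ⇒ πR²·S(1−A) = 4πR²·σT_eq⁴, so T_eq⁴ = S(1−A)/(4σ).
T_eq = [26.8 × 0.89 / (4 × 5.67×10⁻⁸)]^(1/4) = (1.05×10⁸)^(1/4) = 101 K.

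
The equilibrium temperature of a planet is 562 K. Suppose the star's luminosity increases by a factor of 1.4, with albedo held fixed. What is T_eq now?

T_eq ∝ L^(1/4) · d^(−1/2).
T′ = 562 × 1.4^(1/4) = 611 K.

T_eq ≈ 611 K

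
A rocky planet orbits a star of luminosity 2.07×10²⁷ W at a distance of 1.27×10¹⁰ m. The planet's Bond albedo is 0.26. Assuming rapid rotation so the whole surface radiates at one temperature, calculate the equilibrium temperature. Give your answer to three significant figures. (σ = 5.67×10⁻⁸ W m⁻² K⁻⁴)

T_eq ≈ 1350 K

Flux: S = L/(4πd²) = 2.07×10²⁷/(4π×(1.27×10¹⁰)²) = 1.02×10⁶ W m⁻².
Energy balance: absorbed = emitted ⇒ πR²·S(1−A) = 4πR²·σT_eq⁴, so T_eq⁴ = S(1−A)/(4σ).
T_eq = [1.02×10⁶ × 0.74 / (4 × 5.67×10⁻⁸)]^(1/4) = (3.33×10¹²)^(1/4) = 1350 K.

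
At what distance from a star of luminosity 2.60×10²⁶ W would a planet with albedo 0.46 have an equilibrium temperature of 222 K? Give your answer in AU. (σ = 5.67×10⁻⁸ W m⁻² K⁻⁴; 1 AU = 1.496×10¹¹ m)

From T_eq⁴ = L(1−A)/(16πσd²): d = √[L(1−A)/(16πσT_eq⁴)].
d = √[2.60×10²⁶ × 0.54 / (16π × 5.67×10⁻⁸ × (222)⁴)] = 1.42×10¹¹ m = 0.952 AU.

d ≈ 0.952 AU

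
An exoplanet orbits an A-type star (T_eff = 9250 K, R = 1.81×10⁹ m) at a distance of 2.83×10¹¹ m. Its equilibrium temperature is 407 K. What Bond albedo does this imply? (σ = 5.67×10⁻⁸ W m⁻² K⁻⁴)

A ≈ 0.63

L = 4πR_⋆²σT_⋆⁴ = 4π(1.81×10⁹)² × 5.67×10⁻⁸ × (9250)⁴ = 1.71×10²⁸ W.
S = L/(4πd²) = 1.70×10⁴ W m⁻².
From T_eq⁴ = S(1−A)/(4σ): 1−A = 4σT_eq⁴/S.
1−A = 4 × 5.67×10⁻⁸ × (407)⁴ / 1.70×10⁴ = 0.367.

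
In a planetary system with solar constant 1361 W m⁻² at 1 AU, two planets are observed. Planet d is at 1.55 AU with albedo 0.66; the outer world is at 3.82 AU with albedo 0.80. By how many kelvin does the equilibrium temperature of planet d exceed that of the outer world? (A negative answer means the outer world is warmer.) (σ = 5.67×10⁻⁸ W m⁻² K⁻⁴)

ΔT ≈ 75.5 K

T_eq = [S₀(1−A)/(4σd²)]^(1/4), so T ∝ (1−A)^(1/4) / √d.
T₁ = [1361×0.34/(4×5.67×10⁻⁸×1.55²)]^(1/4) = 170.71 K.
T₂ = [1361×0.20/(4×5.67×10⁻⁸×3.82²)]^(1/4) = 95.23 K.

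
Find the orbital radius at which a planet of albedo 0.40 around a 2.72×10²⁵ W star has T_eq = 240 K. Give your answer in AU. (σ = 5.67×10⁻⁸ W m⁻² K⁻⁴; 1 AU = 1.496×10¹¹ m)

From T_eq⁴ = L(1−A)/(16πσd²): d = √[L(1−A)/(16πσT_eq⁴)].
d = √[2.72×10²⁵ × 0.60 / (16π × 5.67×10⁻⁸ × (240)⁴)] = 4.15×10¹⁰ m = 0.278 AU.

d ≈ 0.278 AU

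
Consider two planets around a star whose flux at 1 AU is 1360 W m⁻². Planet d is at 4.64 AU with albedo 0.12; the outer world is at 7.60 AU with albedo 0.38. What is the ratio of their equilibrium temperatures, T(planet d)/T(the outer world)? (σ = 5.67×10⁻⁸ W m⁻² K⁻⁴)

T_eq = [S₀(1−A)/(4σd²)]^(1/4), so T ∝ (1−A)^(1/4) / √d.
T₁ = [1360×0.88/(4×5.67×10⁻⁸×4.64²)]^(1/4) = 125.12 K.
T₂ = [1360×0.62/(4×5.67×10⁻⁸×7.60²)]^(1/4) = 89.57 K.

T₁/T₂ ≈ 1.397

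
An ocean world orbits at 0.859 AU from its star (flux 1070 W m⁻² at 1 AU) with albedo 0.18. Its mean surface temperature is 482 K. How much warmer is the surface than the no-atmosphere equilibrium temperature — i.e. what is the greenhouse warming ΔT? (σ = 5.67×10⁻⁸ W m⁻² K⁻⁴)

ΔT ≈ 212.9 K

S = 1070/0.859² = 1450 W m⁻².
T_eq = [S(1−A)/(4σ)]^(1/4) = [1450×0.82/(4×5.67×10⁻⁸)]^(1/4) = 269.1 K.
ΔT = T_surf − T_eq = 482 − 269.1.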